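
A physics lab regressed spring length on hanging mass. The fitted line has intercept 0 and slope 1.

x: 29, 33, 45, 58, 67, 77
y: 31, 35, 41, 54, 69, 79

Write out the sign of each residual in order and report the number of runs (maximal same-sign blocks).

x=29: ŷ = 29 = 29; r = 31 − 29 = 2
x=33: ŷ = 33 = 33; r = 35 − 33 = 2
x=45: ŷ = 45 = 45; r = 41 − 45 = -4
x=58: ŷ = 58 = 58; r = 54 − 58 = -4
x=67: ŷ = 67 = 67; r = 69 − 67 = 2
x=77: ŷ = 77 = 77; r = 79 − 77 = 2
Signs: + + − − + +
Runs: +×2, −×2, +×2 → 3

3 runs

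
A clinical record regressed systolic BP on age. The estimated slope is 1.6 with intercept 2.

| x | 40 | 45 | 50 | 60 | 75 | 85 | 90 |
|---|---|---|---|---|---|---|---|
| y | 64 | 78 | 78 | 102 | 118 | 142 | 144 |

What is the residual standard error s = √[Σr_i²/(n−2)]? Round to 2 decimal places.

s = 4.20

x=40: ŷ = 2 + 1.6·40 = 66; r = 64 − 66 = -2
x=45: ŷ = 2 + 1.6·45 = 74; r = 78 − 74 = 4
x=50: ŷ = 2 + 1.6·50 = 82; r = 78 − 82 = -4
x=60: ŷ = 2 + 1.6·60 = 98; r = 102 − 98 = 4
x=75: ŷ = 2 + 1.6·75 = 122; r = 118 − 122 = -4
x=85: ŷ = 2 + 1.6·85 = 138; r = 142 − 138 = 4
x=90: ŷ = 2 + 1.6·90 = 146; r = 144 − 146 = -2
SSE = 4 + 16 + 16 + 16 + 16 + 16 + 4 = 88
s = √(88/5) = √17.6 ≈ 4.20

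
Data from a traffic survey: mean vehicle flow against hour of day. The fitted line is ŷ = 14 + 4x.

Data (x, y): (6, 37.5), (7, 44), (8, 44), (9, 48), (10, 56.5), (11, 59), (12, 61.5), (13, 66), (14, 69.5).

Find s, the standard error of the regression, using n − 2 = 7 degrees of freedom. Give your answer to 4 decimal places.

x=6: ŷ = 14 + 4·6 = 38; e = 37.5 − 38 = -0.5
x=7: ŷ = 14 + 4·7 = 42; e = 44 − 42 = 2
x=8: ŷ = 14 + 4·8 = 46; e = 44 − 46 = -2
x=9: ŷ = 14 + 4·9 = 50; e = 48 − 50 = -2
x=10: ŷ = 14 + 4·10 = 54; e = 56.5 − 54 = 2.5
x=11: ŷ = 14 + 4·11 = 58; e = 59 − 58 = 1
x=12: ŷ = 14 + 4·12 = 62; e = 61.5 − 62 = -0.5
x=13: ŷ = 14 + 4·13 = 66; e = 66 − 66 = 0
x=14: ŷ = 14 + 4·14 = 70; e = 69.5 − 70 = -0.5
SSE = 0.25 + 4 + 4 + 4 + 6.25 + 1 + 0.25 + 0 + 0.25 = 20
s = √(20/7) = √2.85714 ≈ 1.6903

s = 1.6903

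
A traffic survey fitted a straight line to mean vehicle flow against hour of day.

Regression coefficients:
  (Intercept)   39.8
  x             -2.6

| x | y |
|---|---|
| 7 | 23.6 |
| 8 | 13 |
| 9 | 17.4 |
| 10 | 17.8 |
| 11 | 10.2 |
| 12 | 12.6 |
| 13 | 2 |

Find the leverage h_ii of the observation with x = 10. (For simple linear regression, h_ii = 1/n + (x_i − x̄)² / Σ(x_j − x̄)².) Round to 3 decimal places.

x̄ = (7 + 8 + 9 + 10 + 11 + 12 + 13)/7 = 10
Σ(x − x̄)² = 9 + 4 + 1 + 0 + 1 + 4 + 9 = 28
h = 1/7 + (0)²/28 = 0.142857 + 0 = 0.143

h = 0.143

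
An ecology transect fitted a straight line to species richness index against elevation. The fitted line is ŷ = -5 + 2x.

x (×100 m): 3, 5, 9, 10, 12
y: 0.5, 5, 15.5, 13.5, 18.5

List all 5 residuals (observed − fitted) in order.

x=3: ŷ = -5 + 2·3 = 1; e = 0.5 − 1 = -0.5
x=5: ŷ = -5 + 2·5 = 5; e = 5 − 5 = 0
x=9: ŷ = -5 + 2·9 = 13; e = 15.5 − 13 = 2.5
x=10: ŷ = -5 + 2·10 = 15; e = 13.5 − 15 = -1.5
x=12: ŷ = -5 + 2·12 = 19; e = 18.5 − 19 = -0.5

-0.5, 0, 2.5, -1.5, -0.5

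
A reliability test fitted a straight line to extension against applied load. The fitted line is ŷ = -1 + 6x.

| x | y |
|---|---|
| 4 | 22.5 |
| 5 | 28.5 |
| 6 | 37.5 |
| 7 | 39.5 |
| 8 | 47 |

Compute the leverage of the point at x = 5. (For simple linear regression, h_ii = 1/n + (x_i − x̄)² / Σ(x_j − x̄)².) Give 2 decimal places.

h = 0.30

x̄ = (4 + 5 + 6 + 7 + 8)/5 = 6
Σ(x − x̄)² = 4 + 1 + 0 + 1 + 4 = 10
h = 1/5 + (-1)²/10 = 0.2 + 0.1 = 0.30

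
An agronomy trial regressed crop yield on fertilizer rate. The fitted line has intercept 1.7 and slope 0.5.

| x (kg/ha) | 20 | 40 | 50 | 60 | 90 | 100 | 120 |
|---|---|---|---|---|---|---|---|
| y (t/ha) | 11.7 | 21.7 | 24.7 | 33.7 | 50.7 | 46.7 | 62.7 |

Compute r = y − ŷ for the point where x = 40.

r = 0

ŷ = 1.7 + 0.5·40 = 21.7
r = 21.7 − 21.7 = 0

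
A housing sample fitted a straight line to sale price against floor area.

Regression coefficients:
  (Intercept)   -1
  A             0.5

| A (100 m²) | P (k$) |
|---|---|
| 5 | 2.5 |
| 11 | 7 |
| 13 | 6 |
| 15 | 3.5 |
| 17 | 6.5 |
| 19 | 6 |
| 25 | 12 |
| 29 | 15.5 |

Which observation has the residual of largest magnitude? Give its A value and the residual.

A = 15, r = -3

A=5: ŷ = -1 + 0.5·5 = 1.5; r = 2.5 − 1.5 = 1
A=11: ŷ = -1 + 0.5·11 = 4.5; r = 7 − 4.5 = 2.5
A=13: ŷ = -1 + 0.5·13 = 5.5; r = 6 − 5.5 = 0.5
A=15: ŷ = -1 + 0.5·15 = 6.5; r = 3.5 − 6.5 = -3
A=17: ŷ = -1 + 0.5·17 = 7.5; r = 6.5 − 7.5 = -1
A=19: ŷ = -1 + 0.5·19 = 8.5; r = 6 − 8.5 = -2.5
A=25: ŷ = -1 + 0.5·25 = 11.5; r = 12 − 11.5 = 0.5
A=29: ŷ = -1 + 0.5·29 = 13.5; r = 15.5 − 13.5 = 2
Largest |r| is 3 at A = 15, residual -3.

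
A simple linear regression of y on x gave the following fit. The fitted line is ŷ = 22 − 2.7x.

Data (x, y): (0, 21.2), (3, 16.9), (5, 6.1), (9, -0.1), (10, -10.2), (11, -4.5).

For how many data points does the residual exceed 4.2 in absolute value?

1

x=0: ŷ = 22 − 2.7·0 = 22; r = 21.2 − 22 = -0.8
x=3: ŷ = 22 − 2.7·3 = 13.9; r = 16.9 − 13.9 = 3
x=5: ŷ = 22 − 2.7·5 = 8.5; r = 6.1 − 8.5 = -2.4
x=9: ŷ = 22 − 2.7·9 = -2.3; r = -0.1 − (-2.3) = 2.2
x=10: ŷ = 22 − 2.7·10 = -5; r = -10.2 − (-5) = -5.2
x=11: ŷ = 22 − 2.7·11 = -7.7; r = -4.5 − (-7.7) = 3.2
|r| > 4.2: x=10 (|r|=5.2) → 1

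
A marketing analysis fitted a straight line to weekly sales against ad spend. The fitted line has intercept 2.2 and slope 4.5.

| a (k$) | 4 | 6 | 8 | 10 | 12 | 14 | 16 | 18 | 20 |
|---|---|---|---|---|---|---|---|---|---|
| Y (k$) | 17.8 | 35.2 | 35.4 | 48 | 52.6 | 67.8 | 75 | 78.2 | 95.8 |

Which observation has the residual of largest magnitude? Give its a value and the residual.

a = 6, r = 6

a=4: Ŷ = 2.2 + 4.5·4 = 20.2; r = 17.8 − 20.2 = -2.4
a=6: Ŷ = 2.2 + 4.5·6 = 29.2; r = 35.2 − 29.2 = 6
a=8: Ŷ = 2.2 + 4.5·8 = 38.2; r = 35.4 − 38.2 = -2.8
a=10: Ŷ = 2.2 + 4.5·10 = 47.2; r = 48 − 47.2 = 0.8
a=12: Ŷ = 2.2 + 4.5·12 = 56.2; r = 52.6 − 56.2 = -3.6
a=14: Ŷ = 2.2 + 4.5·14 = 65.2; r = 67.8 − 65.2 = 2.6
a=16: Ŷ = 2.2 + 4.5·16 = 74.2; r = 75 − 74.2 = 0.8
a=18: Ŷ = 2.2 + 4.5·18 = 83.2; r = 78.2 − 83.2 = -5
a=20: Ŷ = 2.2 + 4.5·20 = 92.2; r = 95.8 − 92.2 = 3.6
Largest |r| is 6 at a = 6, residual 6.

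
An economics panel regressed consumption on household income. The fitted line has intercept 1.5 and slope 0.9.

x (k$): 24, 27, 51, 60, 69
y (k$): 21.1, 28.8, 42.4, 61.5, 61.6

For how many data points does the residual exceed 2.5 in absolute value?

3

x=24: ŷ = 1.5 + 0.9·24 = 23.1; r = 21.1 − 23.1 = -2
x=27: ŷ = 1.5 + 0.9·27 = 25.8; r = 28.8 − 25.8 = 3
x=51: ŷ = 1.5 + 0.9·51 = 47.4; r = 42.4 − 47.4 = -5
x=60: ŷ = 1.5 + 0.9·60 = 55.5; r = 61.5 − 55.5 = 6
x=69: ŷ = 1.5 + 0.9·69 = 63.6; r = 61.6 − 63.6 = -2
|r| > 2.5: x=27 (|r|=3), x=51 (|r|=5), x=60 (|r|=6) → 3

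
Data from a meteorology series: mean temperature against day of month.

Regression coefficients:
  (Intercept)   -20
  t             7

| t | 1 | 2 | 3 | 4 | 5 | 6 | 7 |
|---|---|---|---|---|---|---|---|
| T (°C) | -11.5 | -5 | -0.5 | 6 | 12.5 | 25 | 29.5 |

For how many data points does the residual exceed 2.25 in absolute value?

t=1: T̂ = -20 + 7·1 = -13; e = -11.5 − (-13) = 1.5
t=2: T̂ = -20 + 7·2 = -6; e = -5 − (-6) = 1
t=3: T̂ = -20 + 7·3 = 1; e = -0.5 − 1 = -1.5
t=4: T̂ = -20 + 7·4 = 8; e = 6 − 8 = -2
t=5: T̂ = -20 + 7·5 = 15; e = 12.5 − 15 = -2.5
t=6: T̂ = -20 + 7·6 = 22; e = 25 − 22 = 3
t=7: T̂ = -20 + 7·7 = 29; e = 29.5 − 29 = 0.5
|e| > 2.25: t=5 (|e|=2.5), t=6 (|e|=3) → 2

2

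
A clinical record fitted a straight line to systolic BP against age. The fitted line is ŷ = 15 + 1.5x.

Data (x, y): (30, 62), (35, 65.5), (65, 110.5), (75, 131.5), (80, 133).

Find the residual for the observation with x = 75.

e = 4

ŷ = 15 + 1.5·75 = 127.5
e = 131.5 − 127.5 = 4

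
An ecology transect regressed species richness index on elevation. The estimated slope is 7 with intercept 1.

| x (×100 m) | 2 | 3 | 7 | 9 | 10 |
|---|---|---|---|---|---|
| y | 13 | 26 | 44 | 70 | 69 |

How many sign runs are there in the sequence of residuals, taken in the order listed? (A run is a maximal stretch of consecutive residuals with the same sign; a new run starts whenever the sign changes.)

5 runs

x=2: ŷ = 1 + 7·2 = 15; r = 13 − 15 = -2
x=3: ŷ = 1 + 7·3 = 22; r = 26 − 22 = 4
x=7: ŷ = 1 + 7·7 = 50; r = 44 − 50 = -6
x=9: ŷ = 1 + 7·9 = 64; r = 70 − 64 = 6
x=10: ŷ = 1 + 7·10 = 71; r = 69 − 71 = -2
Signs: − + − + −
Runs: −×1, +×1, −×1, +×1, −×1 → 5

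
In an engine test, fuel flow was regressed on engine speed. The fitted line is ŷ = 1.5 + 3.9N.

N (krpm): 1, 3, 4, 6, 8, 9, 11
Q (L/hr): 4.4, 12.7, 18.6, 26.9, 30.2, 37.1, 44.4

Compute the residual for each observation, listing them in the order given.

-1, -0.5, 1.5, 2, -2.5, 0.5, 0

N=1: ŷ = 1.5 + 3.9·1 = 5.4; e = 4.4 − 5.4 = -1
N=3: ŷ = 1.5 + 3.9·3 = 13.2; e = 12.7 − 13.2 = -0.5
N=4: ŷ = 1.5 + 3.9·4 = 17.1; e = 18.6 − 17.1 = 1.5
N=6: ŷ = 1.5 + 3.9·6 = 24.9; e = 26.9 − 24.9 = 2
N=8: ŷ = 1.5 + 3.9·8 = 32.7; e = 30.2 − 32.7 = -2.5
N=9: ŷ = 1.5 + 3.9·9 = 36.6; e = 37.1 − 36.6 = 0.5
N=11: ŷ = 1.5 + 3.9·11 = 44.4; e = 44.4 − 44.4 = 0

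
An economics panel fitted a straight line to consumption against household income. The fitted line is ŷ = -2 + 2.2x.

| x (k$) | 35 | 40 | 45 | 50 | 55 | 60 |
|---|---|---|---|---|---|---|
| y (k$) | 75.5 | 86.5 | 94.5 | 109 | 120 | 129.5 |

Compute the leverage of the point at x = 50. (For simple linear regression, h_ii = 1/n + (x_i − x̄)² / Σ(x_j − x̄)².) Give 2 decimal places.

x̄ = (35 + 40 + 45 + 50 + 55 + 60)/6 = 47.5
Σ(x − x̄)² = 156.25 + 56.25 + 6.25 + 6.25 + 56.25 + 156.25 = 437.5
h = 1/6 + (2.5)²/437.5 = 0.166667 + 0.0142857 = 0.18

h = 0.18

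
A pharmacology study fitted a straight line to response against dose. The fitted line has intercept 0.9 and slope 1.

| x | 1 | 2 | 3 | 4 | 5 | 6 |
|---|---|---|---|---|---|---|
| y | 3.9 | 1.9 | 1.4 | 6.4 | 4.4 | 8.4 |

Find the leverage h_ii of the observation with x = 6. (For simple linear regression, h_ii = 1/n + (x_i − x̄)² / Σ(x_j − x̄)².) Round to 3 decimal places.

x̄ = (1 + 2 + 3 + 4 + 5 + 6)/6 = 3.5
Σ(x − x̄)² = 6.25 + 2.25 + 0.25 + 0.25 + 2.25 + 6.25 = 17.5
h = 1/6 + (2.5)²/17.5 = 0.166667 + 0.357143 = 0.524

h = 0.524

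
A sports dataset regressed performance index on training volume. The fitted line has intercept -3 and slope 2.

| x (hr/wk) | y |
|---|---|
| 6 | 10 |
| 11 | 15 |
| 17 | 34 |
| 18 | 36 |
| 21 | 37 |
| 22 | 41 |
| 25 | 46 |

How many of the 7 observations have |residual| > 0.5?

x=6: ŷ = -3 + 2·6 = 9; r = 10 − 9 = 1
x=11: ŷ = -3 + 2·11 = 19; r = 15 − 19 = -4
x=17: ŷ = -3 + 2·17 = 31; r = 34 − 31 = 3
x=18: ŷ = -3 + 2·18 = 33; r = 36 − 33 = 3
x=21: ŷ = -3 + 2·21 = 39; r = 37 − 39 = -2
x=22: ŷ = -3 + 2·22 = 41; r = 41 − 41 = 0
x=25: ŷ = -3 + 2·25 = 47; r = 46 − 47 = -1
|r| > 0.5: x=6 (|r|=1), x=11 (|r|=4), x=17 (|r|=3), x=18 (|r|=3), x=21 (|r|=2), x=25 (|r|=1) → 6

6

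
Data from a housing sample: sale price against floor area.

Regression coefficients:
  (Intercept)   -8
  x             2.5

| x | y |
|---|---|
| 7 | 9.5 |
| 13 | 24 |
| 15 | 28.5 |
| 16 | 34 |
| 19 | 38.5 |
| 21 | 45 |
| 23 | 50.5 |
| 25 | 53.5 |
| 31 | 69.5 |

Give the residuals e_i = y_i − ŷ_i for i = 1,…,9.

0, -0.5, -1, 2, -1, 0.5, 1, -1, 0

x=7: ŷ = -8 + 2.5·7 = 9.5; e = 9.5 − 9.5 = 0
x=13: ŷ = -8 + 2.5·13 = 24.5; e = 24 − 24.5 = -0.5
x=15: ŷ = -8 + 2.5·15 = 29.5; e = 28.5 − 29.5 = -1
x=16: ŷ = -8 + 2.5·16 = 32; e = 34 − 32 = 2
x=19: ŷ = -8 + 2.5·19 = 39.5; e = 38.5 − 39.5 = -1
x=21: ŷ = -8 + 2.5·21 = 44.5; e = 45 − 44.5 = 0.5
x=23: ŷ = -8 + 2.5·23 = 49.5; e = 50.5 − 49.5 = 1
x=25: ŷ = -8 + 2.5·25 = 54.5; e = 53.5 − 54.5 = -1
x=31: ŷ = -8 + 2.5·31 = 69.5; e = 69.5 − 69.5 = 0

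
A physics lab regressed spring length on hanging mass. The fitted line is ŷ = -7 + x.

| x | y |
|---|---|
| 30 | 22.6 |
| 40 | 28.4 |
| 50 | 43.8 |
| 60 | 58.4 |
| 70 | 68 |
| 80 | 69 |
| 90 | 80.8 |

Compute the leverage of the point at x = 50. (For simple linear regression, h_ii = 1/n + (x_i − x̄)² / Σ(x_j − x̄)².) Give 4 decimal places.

x̄ = (30 + 40 + 50 + 60 + 70 + 80 + 90)/7 = 60
Σ(x − x̄)² = 900 + 400 + 100 + 0 + 100 + 400 + 900 = 2800
h = 1/7 + (-10)²/2800 = 0.142857 + 0.0357143 = 0.1786

h = 0.1786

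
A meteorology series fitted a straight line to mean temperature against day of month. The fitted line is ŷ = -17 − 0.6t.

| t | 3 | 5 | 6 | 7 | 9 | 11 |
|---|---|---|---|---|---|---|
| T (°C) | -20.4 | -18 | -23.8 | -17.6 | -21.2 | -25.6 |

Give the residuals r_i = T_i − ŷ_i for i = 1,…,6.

-1.6, 2, -3.2, 3.6, 1.2, -2

t=3: ŷ = -17 − 0.6·3 = -18.8; r = -20.4 − (-18.8) = -1.6
t=5: ŷ = -17 − 0.6·5 = -20; r = -18 − (-20) = 2
t=6: ŷ = -17 − 0.6·6 = -20.6; r = -23.8 − (-20.6) = -3.2
t=7: ŷ = -17 − 0.6·7 = -21.2; r = -17.6 − (-21.2) = 3.6
t=9: ŷ = -17 − 0.6·9 = -22.4; r = -21.2 − (-22.4) = 1.2
t=11: ŷ = -17 − 0.6·11 = -23.6; r = -25.6 − (-23.6) = -2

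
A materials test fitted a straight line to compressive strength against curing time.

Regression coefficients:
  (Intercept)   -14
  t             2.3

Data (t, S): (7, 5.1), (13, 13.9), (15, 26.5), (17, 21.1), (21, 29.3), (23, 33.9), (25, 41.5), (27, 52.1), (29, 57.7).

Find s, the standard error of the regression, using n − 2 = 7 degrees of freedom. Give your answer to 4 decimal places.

s = 4.7809

t=7: Ŝ = -14 + 2.3·7 = 2.1; e = 5.1 − 2.1 = 3
t=13: Ŝ = -14 + 2.3·13 = 15.9; e = 13.9 − 15.9 = -2
t=15: Ŝ = -14 + 2.3·15 = 20.5; e = 26.5 − 20.5 = 6
t=17: Ŝ = -14 + 2.3·17 = 25.1; e = 21.1 − 25.1 = -4
t=21: Ŝ = -14 + 2.3·21 = 34.3; e = 29.3 − 34.3 = -5
t=23: Ŝ = -14 + 2.3·23 = 38.9; e = 33.9 − 38.9 = -5
t=25: Ŝ = -14 + 2.3·25 = 43.5; e = 41.5 − 43.5 = -2
t=27: Ŝ = -14 + 2.3·27 = 48.1; e = 52.1 − 48.1 = 4
t=29: Ŝ = -14 + 2.3·29 = 52.7; e = 57.7 − 52.7 = 5
SSE = 9 + 4 + 36 + 16 + 25 + 25 + 4 + 16 + 25 = 160
s = √(160/7) = √22.8571 ≈ 4.7809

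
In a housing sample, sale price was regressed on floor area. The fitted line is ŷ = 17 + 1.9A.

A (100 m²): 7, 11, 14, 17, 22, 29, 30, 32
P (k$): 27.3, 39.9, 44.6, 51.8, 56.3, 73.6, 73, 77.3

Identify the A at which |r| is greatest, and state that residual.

A=7: ŷ = 17 + 1.9·7 = 30.3; r = 27.3 − 30.3 = -3
A=11: ŷ = 17 + 1.9·11 = 37.9; r = 39.9 − 37.9 = 2
A=14: ŷ = 17 + 1.9·14 = 43.6; r = 44.6 − 43.6 = 1
A=17: ŷ = 17 + 1.9·17 = 49.3; r = 51.8 − 49.3 = 2.5
A=22: ŷ = 17 + 1.9·22 = 58.8; r = 56.3 − 58.8 = -2.5
A=29: ŷ = 17 + 1.9·29 = 72.1; r = 73.6 − 72.1 = 1.5
A=30: ŷ = 17 + 1.9·30 = 74; r = 73 − 74 = -1
A=32: ŷ = 17 + 1.9·32 = 77.8; r = 77.3 − 77.8 = -0.5
Largest |r| is 3 at A = 7, residual -3.

A = 7, r = -3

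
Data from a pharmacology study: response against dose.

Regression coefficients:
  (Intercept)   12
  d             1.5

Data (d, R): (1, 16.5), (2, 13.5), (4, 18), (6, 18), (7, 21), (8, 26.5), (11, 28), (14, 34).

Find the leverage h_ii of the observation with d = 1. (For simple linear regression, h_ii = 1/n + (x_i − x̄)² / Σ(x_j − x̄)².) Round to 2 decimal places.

h = 0.36

d̄ = (1 + 2 + 4 + 6 + 7 + 8 + 11 + 14)/8 = 6.625
Σ(d − d̄)² = 31.6406 + 21.3906 + 6.89062 + 0.390625 + 0.140625 + 1.89062 + 19.1406 + 54.3906 = 135.875
h = 1/8 + (-5.625)²/135.875 = 0.125 + 0.232866 = 0.36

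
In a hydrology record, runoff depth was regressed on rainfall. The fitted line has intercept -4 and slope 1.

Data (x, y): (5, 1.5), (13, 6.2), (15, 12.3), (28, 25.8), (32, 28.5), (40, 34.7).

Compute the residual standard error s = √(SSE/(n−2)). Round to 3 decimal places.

x=5: ŷ = -4 + 5 = 1; e = 1.5 − 1 = 0.5
x=13: ŷ = -4 + 13 = 9; e = 6.2 − 9 = -2.8
x=15: ŷ = -4 + 15 = 11; e = 12.3 − 11 = 1.3
x=28: ŷ = -4 + 28 = 24; e = 25.8 − 24 = 1.8
x=32: ŷ = -4 + 32 = 28; e = 28.5 − 28 = 0.5
x=40: ŷ = -4 + 40 = 36; e = 34.7 − 36 = -1.3
SSE = 0.25 + 7.84 + 1.69 + 3.24 + 0.25 + 1.69 = 14.96
s = √(14.96/4) = √3.74 ≈ 1.934

s = 1.934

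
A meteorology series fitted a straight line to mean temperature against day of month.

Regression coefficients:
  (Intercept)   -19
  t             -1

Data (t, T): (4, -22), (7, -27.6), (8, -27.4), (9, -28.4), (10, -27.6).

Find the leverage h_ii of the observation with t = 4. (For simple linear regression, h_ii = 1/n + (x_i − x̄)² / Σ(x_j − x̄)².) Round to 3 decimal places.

h = 0.811

t̄ = (4 + 7 + 8 + 9 + 10)/5 = 7.6
Σ(t − t̄)² = 12.96 + 0.36 + 0.16 + 1.96 + 5.76 = 21.2
h = 1/5 + (-3.6)²/21.2 = 0.2 + 0.611321 = 0.811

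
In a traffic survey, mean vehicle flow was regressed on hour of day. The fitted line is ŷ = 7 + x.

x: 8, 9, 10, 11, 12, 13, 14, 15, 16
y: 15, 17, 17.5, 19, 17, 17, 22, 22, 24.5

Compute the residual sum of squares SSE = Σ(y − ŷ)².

SSE = 18.5

x=8: ŷ = 7 + 8 = 15; r = 15 − 15 = 0
x=9: ŷ = 7 + 9 = 16; r = 17 − 16 = 1
x=10: ŷ = 7 + 10 = 17; r = 17.5 − 17 = 0.5
x=11: ŷ = 7 + 11 = 18; r = 19 − 18 = 1
x=12: ŷ = 7 + 12 = 19; r = 17 − 19 = -2
x=13: ŷ = 7 + 13 = 20; r = 17 − 20 = -3
x=14: ŷ = 7 + 14 = 21; r = 22 − 21 = 1
x=15: ŷ = 7 + 15 = 22; r = 22 − 22 = 0
x=16: ŷ = 7 + 16 = 23; r = 24.5 − 23 = 1.5
SSE = 0 + 1 + 0.25 + 1 + 4 + 9 + 1 + 0 + 2.25 = 18.5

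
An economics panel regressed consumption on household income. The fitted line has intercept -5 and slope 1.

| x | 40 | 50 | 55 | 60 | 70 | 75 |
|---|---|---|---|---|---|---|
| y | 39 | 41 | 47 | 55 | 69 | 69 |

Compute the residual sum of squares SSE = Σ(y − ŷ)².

x=40: ŷ = -5 + 40 = 35; r = 39 − 35 = 4
x=50: ŷ = -5 + 50 = 45; r = 41 − 45 = -4
x=55: ŷ = -5 + 55 = 50; r = 47 − 50 = -3
x=60: ŷ = -5 + 60 = 55; r = 55 − 55 = 0
x=70: ŷ = -5 + 70 = 65; r = 69 − 65 = 4
x=75: ŷ = -5 + 75 = 70; r = 69 − 70 = -1
SSE = 16 + 16 + 9 + 0 + 16 + 1 = 58

SSE = 58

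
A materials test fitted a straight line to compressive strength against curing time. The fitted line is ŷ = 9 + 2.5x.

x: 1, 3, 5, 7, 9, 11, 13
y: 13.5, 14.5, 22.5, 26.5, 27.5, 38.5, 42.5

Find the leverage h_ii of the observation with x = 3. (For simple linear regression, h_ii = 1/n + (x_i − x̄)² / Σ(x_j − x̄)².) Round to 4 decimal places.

h = 0.2857

x̄ = (1 + 3 + 5 + 7 + 9 + 11 + 13)/7 = 7
Σ(x − x̄)² = 36 + 16 + 4 + 0 + 4 + 16 + 36 = 112
h = 1/7 + (-4)²/112 = 0.142857 + 0.142857 = 0.2857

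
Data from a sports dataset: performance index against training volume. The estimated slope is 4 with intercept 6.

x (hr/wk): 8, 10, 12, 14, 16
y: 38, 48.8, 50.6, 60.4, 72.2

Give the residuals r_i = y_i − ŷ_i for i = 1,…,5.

x=8: ŷ = 6 + 4·8 = 38; r = 38 − 38 = 0
x=10: ŷ = 6 + 4·10 = 46; r = 48.8 − 46 = 2.8
x=12: ŷ = 6 + 4·12 = 54; r = 50.6 − 54 = -3.4
x=14: ŷ = 6 + 4·14 = 62; r = 60.4 − 62 = -1.6
x=16: ŷ = 6 + 4·16 = 70; r = 72.2 − 70 = 2.2

0, 2.8, -3.4, -1.6, 2.2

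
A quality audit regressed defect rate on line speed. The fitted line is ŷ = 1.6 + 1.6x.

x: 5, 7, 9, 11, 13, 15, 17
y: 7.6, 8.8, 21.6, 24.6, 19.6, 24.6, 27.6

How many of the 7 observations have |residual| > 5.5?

1

x=5: ŷ = 1.6 + 1.6·5 = 9.6; r = 7.6 − 9.6 = -2
x=7: ŷ = 1.6 + 1.6·7 = 12.8; r = 8.8 − 12.8 = -4
x=9: ŷ = 1.6 + 1.6·9 = 16; r = 21.6 − 16 = 5.6
x=11: ŷ = 1.6 + 1.6·11 = 19.2; r = 24.6 − 19.2 = 5.4
x=13: ŷ = 1.6 + 1.6·13 = 22.4; r = 19.6 − 22.4 = -2.8
x=15: ŷ = 1.6 + 1.6·15 = 25.6; r = 24.6 − 25.6 = -1
x=17: ŷ = 1.6 + 1.6·17 = 28.8; r = 27.6 − 28.8 = -1.2
|r| > 5.5: x=9 (|r|=5.6) → 1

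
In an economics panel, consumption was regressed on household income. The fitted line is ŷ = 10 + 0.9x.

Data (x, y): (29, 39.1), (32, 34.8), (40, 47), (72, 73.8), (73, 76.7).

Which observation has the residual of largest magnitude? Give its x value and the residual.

x = 32, r = -4

x=29: ŷ = 10 + 0.9·29 = 36.1; r = 39.1 − 36.1 = 3
x=32: ŷ = 10 + 0.9·32 = 38.8; r = 34.8 − 38.8 = -4
x=40: ŷ = 10 + 0.9·40 = 46; r = 47 − 46 = 1
x=72: ŷ = 10 + 0.9·72 = 74.8; r = 73.8 − 74.8 = -1
x=73: ŷ = 10 + 0.9·73 = 75.7; r = 76.7 − 75.7 = 1
Largest |r| is 4 at x = 32, residual -4.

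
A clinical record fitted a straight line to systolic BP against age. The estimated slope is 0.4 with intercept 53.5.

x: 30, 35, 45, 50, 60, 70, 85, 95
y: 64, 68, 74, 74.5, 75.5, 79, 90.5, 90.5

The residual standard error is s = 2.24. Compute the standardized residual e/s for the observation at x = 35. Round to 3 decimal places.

0.223

ŷ = 53.5 + 0.4·35 = 67.5
e = 68 − 67.5 = 0.5
e/s = 0.5 / 2.24 = 0.223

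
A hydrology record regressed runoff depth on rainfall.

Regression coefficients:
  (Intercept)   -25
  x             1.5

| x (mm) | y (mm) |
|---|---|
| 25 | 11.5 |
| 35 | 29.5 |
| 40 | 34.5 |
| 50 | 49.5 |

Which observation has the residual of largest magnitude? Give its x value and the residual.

x=25: ŷ = -25 + 1.5·25 = 12.5; r = 11.5 − 12.5 = -1
x=35: ŷ = -25 + 1.5·35 = 27.5; r = 29.5 − 27.5 = 2
x=40: ŷ = -25 + 1.5·40 = 35; r = 34.5 − 35 = -0.5
x=50: ŷ = -25 + 1.5·50 = 50; r = 49.5 − 50 = -0.5
Largest |r| is 2 at x = 35, residual 2.

x = 35, r = 2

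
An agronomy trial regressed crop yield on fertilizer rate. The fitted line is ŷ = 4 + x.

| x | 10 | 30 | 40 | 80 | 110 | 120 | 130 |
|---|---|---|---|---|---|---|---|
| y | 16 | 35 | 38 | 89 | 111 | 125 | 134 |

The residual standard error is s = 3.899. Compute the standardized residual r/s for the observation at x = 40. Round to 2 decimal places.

ŷ = 4 + 40 = 44
r = 38 − 44 = -6
r/s = -6 / 3.899 = -1.54

-1.54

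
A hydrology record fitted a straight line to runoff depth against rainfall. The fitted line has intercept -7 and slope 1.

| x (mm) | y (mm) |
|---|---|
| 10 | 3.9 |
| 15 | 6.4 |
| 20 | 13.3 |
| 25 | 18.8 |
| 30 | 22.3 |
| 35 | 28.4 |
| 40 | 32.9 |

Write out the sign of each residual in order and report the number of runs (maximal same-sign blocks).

6 runs

x=10: ŷ = -7 + 10 = 3; e = 3.9 − 3 = 0.9
x=15: ŷ = -7 + 15 = 8; e = 6.4 − 8 = -1.6
x=20: ŷ = -7 + 20 = 13; e = 13.3 − 13 = 0.3
x=25: ŷ = -7 + 25 = 18; e = 18.8 − 18 = 0.8
x=30: ŷ = -7 + 30 = 23; e = 22.3 − 23 = -0.7
x=35: ŷ = -7 + 35 = 28; e = 28.4 − 28 = 0.4
x=40: ŷ = -7 + 40 = 33; e = 32.9 − 33 = -0.1
Signs: + − + + − + −
Runs: +×1, −×1, +×2, −×1, +×1, −×1 → 6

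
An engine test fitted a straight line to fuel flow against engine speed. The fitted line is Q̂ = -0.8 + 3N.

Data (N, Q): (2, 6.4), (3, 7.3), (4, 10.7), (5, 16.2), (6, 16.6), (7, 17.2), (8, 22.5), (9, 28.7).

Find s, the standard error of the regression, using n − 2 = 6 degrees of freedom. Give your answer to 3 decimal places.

s = 1.941

N=2: Q̂ = -0.8 + 3·2 = 5.2; e = 6.4 − 5.2 = 1.2
N=3: Q̂ = -0.8 + 3·3 = 8.2; e = 7.3 − 8.2 = -0.9
N=4: Q̂ = -0.8 + 3·4 = 11.2; e = 10.7 − 11.2 = -0.5
N=5: Q̂ = -0.8 + 3·5 = 14.2; e = 16.2 − 14.2 = 2
N=6: Q̂ = -0.8 + 3·6 = 17.2; e = 16.6 − 17.2 = -0.6
N=7: Q̂ = -0.8 + 3·7 = 20.2; e = 17.2 − 20.2 = -3
N=8: Q̂ = -0.8 + 3·8 = 23.2; e = 22.5 − 23.2 = -0.7
N=9: Q̂ = -0.8 + 3·9 = 26.2; e = 28.7 − 26.2 = 2.5
SSE = 1.44 + 0.81 + 0.25 + 4 + 0.36 + 9 + 0.49 + 6.25 = 22.6
s = √(22.6/6) = √3.76667 ≈ 1.941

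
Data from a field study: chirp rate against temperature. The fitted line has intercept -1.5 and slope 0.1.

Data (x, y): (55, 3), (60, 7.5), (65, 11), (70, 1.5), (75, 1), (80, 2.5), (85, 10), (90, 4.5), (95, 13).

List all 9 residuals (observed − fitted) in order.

-1, 3, 6, -4, -5, -4, 3, -3, 5

x=55: ŷ = -1.5 + 0.1·55 = 4; r = 3 − 4 = -1
x=60: ŷ = -1.5 + 0.1·60 = 4.5; r = 7.5 − 4.5 = 3
x=65: ŷ = -1.5 + 0.1·65 = 5; r = 11 − 5 = 6
x=70: ŷ = -1.5 + 0.1·70 = 5.5; r = 1.5 − 5.5 = -4
x=75: ŷ = -1.5 + 0.1·75 = 6; r = 1 − 6 = -5
x=80: ŷ = -1.5 + 0.1·80 = 6.5; r = 2.5 − 6.5 = -4
x=85: ŷ = -1.5 + 0.1·85 = 7; r = 10 − 7 = 3
x=90: ŷ = -1.5 + 0.1·90 = 7.5; r = 4.5 − 7.5 = -3
x=95: ŷ = -1.5 + 0.1·95 = 8; r = 13 − 8 = 5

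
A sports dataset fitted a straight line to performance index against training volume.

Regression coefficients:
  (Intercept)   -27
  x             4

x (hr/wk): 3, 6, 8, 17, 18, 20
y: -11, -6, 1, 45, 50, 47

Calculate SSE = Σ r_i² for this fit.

x=3: ŷ = -27 + 4·3 = -15; r = -11 − (-15) = 4
x=6: ŷ = -27 + 4·6 = -3; r = -6 − (-3) = -3
x=8: ŷ = -27 + 4·8 = 5; r = 1 − 5 = -4
x=17: ŷ = -27 + 4·17 = 41; r = 45 − 41 = 4
x=18: ŷ = -27 + 4·18 = 45; r = 50 − 45 = 5
x=20: ŷ = -27 + 4·20 = 53; r = 47 − 53 = -6
SSE = 16 + 9 + 16 + 16 + 25 + 36 = 118

SSE = 118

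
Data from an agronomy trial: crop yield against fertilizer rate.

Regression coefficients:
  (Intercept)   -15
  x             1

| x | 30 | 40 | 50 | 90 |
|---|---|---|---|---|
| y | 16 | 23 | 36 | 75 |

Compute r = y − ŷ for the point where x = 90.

ŷ = -15 + 90 = 75
r = 75 − 75 = 0

r = 0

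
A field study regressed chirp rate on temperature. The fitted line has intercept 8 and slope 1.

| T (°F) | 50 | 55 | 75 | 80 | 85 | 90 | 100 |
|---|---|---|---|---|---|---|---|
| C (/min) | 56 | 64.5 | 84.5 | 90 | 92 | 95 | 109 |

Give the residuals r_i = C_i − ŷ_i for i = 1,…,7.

T=50: ŷ = 8 + 50 = 58; r = 56 − 58 = -2
T=55: ŷ = 8 + 55 = 63; r = 64.5 − 63 = 1.5
T=75: ŷ = 8 + 75 = 83; r = 84.5 − 83 = 1.5
T=80: ŷ = 8 + 80 = 88; r = 90 − 88 = 2
T=85: ŷ = 8 + 85 = 93; r = 92 − 93 = -1
T=90: ŷ = 8 + 90 = 98; r = 95 − 98 = -3
T=100: ŷ = 8 + 100 = 108; r = 109 − 108 = 1

-2, 1.5, 1.5, 2, -1, -3, 1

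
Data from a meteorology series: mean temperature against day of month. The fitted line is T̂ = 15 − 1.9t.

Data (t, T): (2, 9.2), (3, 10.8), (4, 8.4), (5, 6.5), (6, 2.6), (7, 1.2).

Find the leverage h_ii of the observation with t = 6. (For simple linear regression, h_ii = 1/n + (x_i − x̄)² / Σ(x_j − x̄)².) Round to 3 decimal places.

t̄ = (2 + 3 + 4 + 5 + 6 + 7)/6 = 4.5
Σ(t − t̄)² = 6.25 + 2.25 + 0.25 + 0.25 + 2.25 + 6.25 = 17.5
h = 1/6 + (1.5)²/17.5 = 0.166667 + 0.128571 = 0.295

h = 0.295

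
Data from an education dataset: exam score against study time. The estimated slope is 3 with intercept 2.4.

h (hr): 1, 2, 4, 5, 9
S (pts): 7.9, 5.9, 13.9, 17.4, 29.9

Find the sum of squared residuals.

h=1: Ŝ = 2.4 + 3·1 = 5.4; r = 7.9 − 5.4 = 2.5
h=2: Ŝ = 2.4 + 3·2 = 8.4; r = 5.9 − 8.4 = -2.5
h=4: Ŝ = 2.4 + 3·4 = 14.4; r = 13.9 − 14.4 = -0.5
h=5: Ŝ = 2.4 + 3·5 = 17.4; r = 17.4 − 17.4 = 0
h=9: Ŝ = 2.4 + 3·9 = 29.4; r = 29.9 − 29.4 = 0.5
SSE = 6.25 + 6.25 + 0.25 + 0 + 0.25 = 13

SSE = 13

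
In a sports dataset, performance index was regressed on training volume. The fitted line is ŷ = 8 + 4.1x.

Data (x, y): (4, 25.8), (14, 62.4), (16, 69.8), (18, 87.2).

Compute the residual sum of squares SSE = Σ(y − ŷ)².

SSE = 54.56

x=4: ŷ = 8 + 4.1·4 = 24.4; e = 25.8 − 24.4 = 1.4
x=14: ŷ = 8 + 4.1·14 = 65.4; e = 62.4 − 65.4 = -3
x=16: ŷ = 8 + 4.1·16 = 73.6; e = 69.8 − 73.6 = -3.8
x=18: ŷ = 8 + 4.1·18 = 81.8; e = 87.2 − 81.8 = 5.4
SSE = 1.96 + 9 + 14.44 + 29.16 = 54.56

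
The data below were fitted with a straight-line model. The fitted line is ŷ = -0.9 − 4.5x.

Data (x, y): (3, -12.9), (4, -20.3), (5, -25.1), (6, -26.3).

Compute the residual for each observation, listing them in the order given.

x=3: ŷ = -0.9 − 4.5·3 = -14.4; e = -12.9 − (-14.4) = 1.5
x=4: ŷ = -0.9 − 4.5·4 = -18.9; e = -20.3 − (-18.9) = -1.4
x=5: ŷ = -0.9 − 4.5·5 = -23.4; e = -25.1 − (-23.4) = -1.7
x=6: ŷ = -0.9 − 4.5·6 = -27.9; e = -26.3 − (-27.9) = 1.6

1.5, -1.4, -1.7, 1.6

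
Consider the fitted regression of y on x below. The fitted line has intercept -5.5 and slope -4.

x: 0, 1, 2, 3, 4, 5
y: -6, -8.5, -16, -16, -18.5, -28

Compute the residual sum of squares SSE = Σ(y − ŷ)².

SSE = 25

x=0: ŷ = -5.5 − 4·0 = -5.5; e = -6 − (-5.5) = -0.5
x=1: ŷ = -5.5 − 4·1 = -9.5; e = -8.5 − (-9.5) = 1
x=2: ŷ = -5.5 − 4·2 = -13.5; e = -16 − (-13.5) = -2.5
x=3: ŷ = -5.5 − 4·3 = -17.5; e = -16 − (-17.5) = 1.5
x=4: ŷ = -5.5 − 4·4 = -21.5; e = -18.5 − (-21.5) = 3
x=5: ŷ = -5.5 − 4·5 = -25.5; e = -28 − (-25.5) = -2.5
SSE = 0.25 + 1 + 6.25 + 2.25 + 9 + 6.25 = 25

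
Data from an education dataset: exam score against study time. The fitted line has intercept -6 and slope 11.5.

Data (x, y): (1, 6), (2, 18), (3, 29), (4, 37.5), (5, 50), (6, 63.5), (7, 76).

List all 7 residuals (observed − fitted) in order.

x=1: ŷ = -6 + 11.5·1 = 5.5; r = 6 − 5.5 = 0.5
x=2: ŷ = -6 + 11.5·2 = 17; r = 18 − 17 = 1
x=3: ŷ = -6 + 11.5·3 = 28.5; r = 29 − 28.5 = 0.5
x=4: ŷ = -6 + 11.5·4 = 40; r = 37.5 − 40 = -2.5
x=5: ŷ = -6 + 11.5·5 = 51.5; r = 50 − 51.5 = -1.5
x=6: ŷ = -6 + 11.5·6 = 63; r = 63.5 − 63 = 0.5
x=7: ŷ = -6 + 11.5·7 = 74.5; r = 76 − 74.5 = 1.5

0.5, 1, 0.5, -2.5, -1.5, 0.5, 1.5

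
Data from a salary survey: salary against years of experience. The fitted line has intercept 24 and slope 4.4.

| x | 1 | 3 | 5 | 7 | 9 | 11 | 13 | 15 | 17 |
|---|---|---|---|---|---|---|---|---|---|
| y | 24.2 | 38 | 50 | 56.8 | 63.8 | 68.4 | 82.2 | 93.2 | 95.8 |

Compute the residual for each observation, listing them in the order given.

-4.2, 0.8, 4, 2, 0.2, -4, 1, 3.2, -3

x=1: ŷ = 24 + 4.4·1 = 28.4; r = 24.2 − 28.4 = -4.2
x=3: ŷ = 24 + 4.4·3 = 37.2; r = 38 − 37.2 = 0.8
x=5: ŷ = 24 + 4.4·5 = 46; r = 50 − 46 = 4
x=7: ŷ = 24 + 4.4·7 = 54.8; r = 56.8 − 54.8 = 2
x=9: ŷ = 24 + 4.4·9 = 63.6; r = 63.8 − 63.6 = 0.2
x=11: ŷ = 24 + 4.4·11 = 72.4; r = 68.4 − 72.4 = -4
x=13: ŷ = 24 + 4.4·13 = 81.2; r = 82.2 − 81.2 = 1
x=15: ŷ = 24 + 4.4·15 = 90; r = 93.2 − 90 = 3.2
x=17: ŷ = 24 + 4.4·17 = 98.8; r = 95.8 − 98.8 = -3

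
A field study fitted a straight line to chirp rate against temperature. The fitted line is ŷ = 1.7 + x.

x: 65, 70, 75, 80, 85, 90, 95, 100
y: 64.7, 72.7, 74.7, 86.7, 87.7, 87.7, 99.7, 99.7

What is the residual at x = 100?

ŷ = 1.7 + 100 = 101.7
e = 99.7 − 101.7 = -2

e = -2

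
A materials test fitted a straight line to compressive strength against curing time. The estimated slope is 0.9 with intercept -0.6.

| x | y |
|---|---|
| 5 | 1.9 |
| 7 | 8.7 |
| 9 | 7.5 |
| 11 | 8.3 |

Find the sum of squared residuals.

SSE = 14

x=5: ŷ = -0.6 + 0.9·5 = 3.9; e = 1.9 − 3.9 = -2
x=7: ŷ = -0.6 + 0.9·7 = 5.7; e = 8.7 − 5.7 = 3
x=9: ŷ = -0.6 + 0.9·9 = 7.5; e = 7.5 − 7.5 = 0
x=11: ŷ = -0.6 + 0.9·11 = 9.3; e = 8.3 − 9.3 = -1
SSE = 4 + 9 + 0 + 1 = 14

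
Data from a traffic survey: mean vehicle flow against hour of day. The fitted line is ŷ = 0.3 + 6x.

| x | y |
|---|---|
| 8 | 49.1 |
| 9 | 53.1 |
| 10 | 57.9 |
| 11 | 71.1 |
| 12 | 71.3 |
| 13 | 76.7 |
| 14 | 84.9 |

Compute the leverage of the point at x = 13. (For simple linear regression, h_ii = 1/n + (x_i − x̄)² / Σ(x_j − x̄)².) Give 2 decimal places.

x̄ = (8 + 9 + 10 + 11 + 12 + 13 + 14)/7 = 11
Σ(x − x̄)² = 9 + 4 + 1 + 0 + 1 + 4 + 9 = 28
h = 1/7 + (2)²/28 = 0.142857 + 0.142857 = 0.29

h = 0.29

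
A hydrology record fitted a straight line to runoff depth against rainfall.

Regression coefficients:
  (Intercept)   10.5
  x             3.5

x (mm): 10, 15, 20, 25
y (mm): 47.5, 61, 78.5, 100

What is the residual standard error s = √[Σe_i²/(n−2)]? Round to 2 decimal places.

x=10: ŷ = 10.5 + 3.5·10 = 45.5; e = 47.5 − 45.5 = 2
x=15: ŷ = 10.5 + 3.5·15 = 63; e = 61 − 63 = -2
x=20: ŷ = 10.5 + 3.5·20 = 80.5; e = 78.5 − 80.5 = -2
x=25: ŷ = 10.5 + 3.5·25 = 98; e = 100 − 98 = 2
SSE = 4 + 4 + 4 + 4 = 16
s = √(16/2) = √8 ≈ 2.83

s = 2.83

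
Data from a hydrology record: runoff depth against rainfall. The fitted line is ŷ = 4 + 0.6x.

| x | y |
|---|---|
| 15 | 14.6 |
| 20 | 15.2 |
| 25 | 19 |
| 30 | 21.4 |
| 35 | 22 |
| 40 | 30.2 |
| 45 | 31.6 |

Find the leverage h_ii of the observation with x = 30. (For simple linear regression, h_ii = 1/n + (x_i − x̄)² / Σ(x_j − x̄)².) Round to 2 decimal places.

h = 0.14

x̄ = (15 + 20 + 25 + 30 + 35 + 40 + 45)/7 = 30
Σ(x − x̄)² = 225 + 100 + 25 + 0 + 25 + 100 + 225 = 700
h = 1/7 + (0)²/700 = 0.142857 + 0 = 0.14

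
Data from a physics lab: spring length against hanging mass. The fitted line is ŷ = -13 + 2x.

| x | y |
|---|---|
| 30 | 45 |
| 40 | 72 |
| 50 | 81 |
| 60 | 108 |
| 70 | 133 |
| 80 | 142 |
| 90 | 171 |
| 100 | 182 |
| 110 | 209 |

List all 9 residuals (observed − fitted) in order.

-2, 5, -6, 1, 6, -5, 4, -5, 2

x=30: ŷ = -13 + 2·30 = 47; e = 45 − 47 = -2
x=40: ŷ = -13 + 2·40 = 67; e = 72 − 67 = 5
x=50: ŷ = -13 + 2·50 = 87; e = 81 − 87 = -6
x=60: ŷ = -13 + 2·60 = 107; e = 108 − 107 = 1
x=70: ŷ = -13 + 2·70 = 127; e = 133 − 127 = 6
x=80: ŷ = -13 + 2·80 = 147; e = 142 − 147 = -5
x=90: ŷ = -13 + 2·90 = 167; e = 171 − 167 = 4
x=100: ŷ = -13 + 2·100 = 187; e = 182 − 187 = -5
x=110: ŷ = -13 + 2·110 = 207; e = 209 − 207 = 2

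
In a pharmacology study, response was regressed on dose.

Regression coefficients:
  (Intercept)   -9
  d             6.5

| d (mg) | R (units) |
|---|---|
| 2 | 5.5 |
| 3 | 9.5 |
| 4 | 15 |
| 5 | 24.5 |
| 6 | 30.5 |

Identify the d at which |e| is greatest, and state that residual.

d=2: R̂ = -9 + 6.5·2 = 4; e = 5.5 − 4 = 1.5
d=3: R̂ = -9 + 6.5·3 = 10.5; e = 9.5 − 10.5 = -1
d=4: R̂ = -9 + 6.5·4 = 17; e = 15 − 17 = -2
d=5: R̂ = -9 + 6.5·5 = 23.5; e = 24.5 − 23.5 = 1
d=6: R̂ = -9 + 6.5·6 = 30; e = 30.5 − 30 = 0.5
Largest |e| is 2 at d = 4, residual -2.

d = 4, e = -2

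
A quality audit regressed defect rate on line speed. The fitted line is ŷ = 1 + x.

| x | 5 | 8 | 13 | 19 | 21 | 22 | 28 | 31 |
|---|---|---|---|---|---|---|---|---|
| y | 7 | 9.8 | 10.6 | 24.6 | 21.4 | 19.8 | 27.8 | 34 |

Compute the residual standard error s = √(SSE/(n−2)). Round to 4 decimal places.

s = 2.8983

x=5: ŷ = 1 + 5 = 6; e = 7 − 6 = 1
x=8: ŷ = 1 + 8 = 9; e = 9.8 − 9 = 0.8
x=13: ŷ = 1 + 13 = 14; e = 10.6 − 14 = -3.4
x=19: ŷ = 1 + 19 = 20; e = 24.6 − 20 = 4.6
x=21: ŷ = 1 + 21 = 22; e = 21.4 − 22 = -0.6
x=22: ŷ = 1 + 22 = 23; e = 19.8 − 23 = -3.2
x=28: ŷ = 1 + 28 = 29; e = 27.8 − 29 = -1.2
x=31: ŷ = 1 + 31 = 32; e = 34 − 32 = 2
SSE = 1 + 0.64 + 11.56 + 21.16 + 0.36 + 10.24 + 1.44 + 4 = 50.4
s = √(50.4/6) = √8.4 ≈ 2.8983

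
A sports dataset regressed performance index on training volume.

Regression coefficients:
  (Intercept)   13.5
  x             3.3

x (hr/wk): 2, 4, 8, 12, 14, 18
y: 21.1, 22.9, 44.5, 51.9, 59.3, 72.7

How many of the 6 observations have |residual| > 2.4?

2

x=2: ŷ = 13.5 + 3.3·2 = 20.1; r = 21.1 − 20.1 = 1
x=4: ŷ = 13.5 + 3.3·4 = 26.7; r = 22.9 − 26.7 = -3.8
x=8: ŷ = 13.5 + 3.3·8 = 39.9; r = 44.5 − 39.9 = 4.6
x=12: ŷ = 13.5 + 3.3·12 = 53.1; r = 51.9 − 53.1 = -1.2
x=14: ŷ = 13.5 + 3.3·14 = 59.7; r = 59.3 − 59.7 = -0.4
x=18: ŷ = 13.5 + 3.3·18 = 72.9; r = 72.7 − 72.9 = -0.2
|r| > 2.4: x=4 (|r|=3.8), x=8 (|r|=4.6) → 2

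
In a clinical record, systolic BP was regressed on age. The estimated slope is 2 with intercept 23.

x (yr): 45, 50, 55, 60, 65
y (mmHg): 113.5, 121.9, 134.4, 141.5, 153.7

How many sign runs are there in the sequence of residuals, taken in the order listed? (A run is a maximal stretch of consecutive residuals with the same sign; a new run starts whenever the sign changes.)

x=45: ŷ = 23 + 2·45 = 113; e = 113.5 − 113 = 0.5
x=50: ŷ = 23 + 2·50 = 123; e = 121.9 − 123 = -1.1
x=55: ŷ = 23 + 2·55 = 133; e = 134.4 − 133 = 1.4
x=60: ŷ = 23 + 2·60 = 143; e = 141.5 − 143 = -1.5
x=65: ŷ = 23 + 2·65 = 153; e = 153.7 − 153 = 0.7
Signs: + − + − +
Runs: +×1, −×1, +×1, −×1, +×1 → 5

5 runs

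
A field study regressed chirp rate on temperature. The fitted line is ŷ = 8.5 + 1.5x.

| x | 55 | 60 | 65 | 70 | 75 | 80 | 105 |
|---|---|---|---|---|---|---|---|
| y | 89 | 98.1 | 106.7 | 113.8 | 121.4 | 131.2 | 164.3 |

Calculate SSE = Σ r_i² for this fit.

x=55: ŷ = 8.5 + 1.5·55 = 91; r = 89 − 91 = -2
x=60: ŷ = 8.5 + 1.5·60 = 98.5; r = 98.1 − 98.5 = -0.4
x=65: ŷ = 8.5 + 1.5·65 = 106; r = 106.7 − 106 = 0.7
x=70: ŷ = 8.5 + 1.5·70 = 113.5; r = 113.8 − 113.5 = 0.3
x=75: ŷ = 8.5 + 1.5·75 = 121; r = 121.4 − 121 = 0.4
x=80: ŷ = 8.5 + 1.5·80 = 128.5; r = 131.2 − 128.5 = 2.7
x=105: ŷ = 8.5 + 1.5·105 = 166; r = 164.3 − 166 = -1.7
SSE = 4 + 0.16 + 0.49 + 0.09 + 0.16 + 7.29 + 2.89 = 15.08

SSE = 15.08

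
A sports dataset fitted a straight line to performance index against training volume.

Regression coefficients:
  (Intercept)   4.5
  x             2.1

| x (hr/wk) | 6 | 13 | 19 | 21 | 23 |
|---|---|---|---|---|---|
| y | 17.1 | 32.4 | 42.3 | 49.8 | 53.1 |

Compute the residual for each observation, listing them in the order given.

x=6: ŷ = 4.5 + 2.1·6 = 17.1; e = 17.1 − 17.1 = 0
x=13: ŷ = 4.5 + 2.1·13 = 31.8; e = 32.4 − 31.8 = 0.6
x=19: ŷ = 4.5 + 2.1·19 = 44.4; e = 42.3 − 44.4 = -2.1
x=21: ŷ = 4.5 + 2.1·21 = 48.6; e = 49.8 − 48.6 = 1.2
x=23: ŷ = 4.5 + 2.1·23 = 52.8; e = 53.1 − 52.8 = 0.3

0, 0.6, -2.1, 1.2, 0.3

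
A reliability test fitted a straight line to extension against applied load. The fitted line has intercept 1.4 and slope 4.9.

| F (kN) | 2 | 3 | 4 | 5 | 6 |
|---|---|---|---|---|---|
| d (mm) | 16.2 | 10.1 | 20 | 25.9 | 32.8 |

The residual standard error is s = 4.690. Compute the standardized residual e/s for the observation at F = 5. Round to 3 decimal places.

0.000

d̂ = 1.4 + 4.9·5 = 25.9
e = 25.9 − 25.9 = 0
e/s = 0 / 4.690 = 0.000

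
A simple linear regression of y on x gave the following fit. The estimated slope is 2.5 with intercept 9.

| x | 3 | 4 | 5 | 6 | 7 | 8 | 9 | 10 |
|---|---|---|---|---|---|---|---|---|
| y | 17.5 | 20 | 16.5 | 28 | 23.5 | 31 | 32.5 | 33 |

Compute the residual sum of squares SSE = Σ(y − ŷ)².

SSE = 58

x=3: ŷ = 9 + 2.5·3 = 16.5; e = 17.5 − 16.5 = 1
x=4: ŷ = 9 + 2.5·4 = 19; e = 20 − 19 = 1
x=5: ŷ = 9 + 2.5·5 = 21.5; e = 16.5 − 21.5 = -5
x=6: ŷ = 9 + 2.5·6 = 24; e = 28 − 24 = 4
x=7: ŷ = 9 + 2.5·7 = 26.5; e = 23.5 − 26.5 = -3
x=8: ŷ = 9 + 2.5·8 = 29; e = 31 − 29 = 2
x=9: ŷ = 9 + 2.5·9 = 31.5; e = 32.5 − 31.5 = 1
x=10: ŷ = 9 + 2.5·10 = 34; e = 33 − 34 = -1
SSE = 1 + 1 + 25 + 16 + 9 + 4 + 1 + 1 = 58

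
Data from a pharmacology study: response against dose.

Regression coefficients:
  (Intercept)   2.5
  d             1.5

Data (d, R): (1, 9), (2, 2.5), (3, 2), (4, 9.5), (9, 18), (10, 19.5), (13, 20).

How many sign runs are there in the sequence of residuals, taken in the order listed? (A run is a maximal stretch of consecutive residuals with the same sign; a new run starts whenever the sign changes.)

d=1: ŷ = 2.5 + 1.5·1 = 4; e = 9 − 4 = 5
d=2: ŷ = 2.5 + 1.5·2 = 5.5; e = 2.5 − 5.5 = -3
d=3: ŷ = 2.5 + 1.5·3 = 7; e = 2 − 7 = -5
d=4: ŷ = 2.5 + 1.5·4 = 8.5; e = 9.5 − 8.5 = 1
d=9: ŷ = 2.5 + 1.5·9 = 16; e = 18 − 16 = 2
d=10: ŷ = 2.5 + 1.5·10 = 17.5; e = 19.5 − 17.5 = 2
d=13: ŷ = 2.5 + 1.5·13 = 22; e = 20 − 22 = -2
Signs: + − − + + + −
Runs: +×1, −×2, +×3, −×1 → 4

4 runs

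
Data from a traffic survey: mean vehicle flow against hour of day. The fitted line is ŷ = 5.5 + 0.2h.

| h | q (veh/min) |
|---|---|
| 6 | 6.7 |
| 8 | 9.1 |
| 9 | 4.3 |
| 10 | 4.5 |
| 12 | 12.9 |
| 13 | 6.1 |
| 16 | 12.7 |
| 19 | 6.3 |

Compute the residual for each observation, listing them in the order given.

h=6: ŷ = 5.5 + 0.2·6 = 6.7; e = 6.7 − 6.7 = 0
h=8: ŷ = 5.5 + 0.2·8 = 7.1; e = 9.1 − 7.1 = 2
h=9: ŷ = 5.5 + 0.2·9 = 7.3; e = 4.3 − 7.3 = -3
h=10: ŷ = 5.5 + 0.2·10 = 7.5; e = 4.5 − 7.5 = -3
h=12: ŷ = 5.5 + 0.2·12 = 7.9; e = 12.9 − 7.9 = 5
h=13: ŷ = 5.5 + 0.2·13 = 8.1; e = 6.1 − 8.1 = -2
h=16: ŷ = 5.5 + 0.2·16 = 8.7; e = 12.7 − 8.7 = 4
h=19: ŷ = 5.5 + 0.2·19 = 9.3; e = 6.3 − 9.3 = -3

0, 2, -3, -3, 5, -2, 4, -3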